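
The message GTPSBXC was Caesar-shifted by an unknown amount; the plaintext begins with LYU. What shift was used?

21

From the crib: G(6)−L(11)=-5≡21, so the shift is 21.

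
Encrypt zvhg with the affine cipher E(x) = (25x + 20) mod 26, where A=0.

z(25): 25·25+20=645≡21 → v
v(21): 25·21+20=545≡25 → z
h(7): 25·7+20=195≡13 → n
g(6): 25·6+20=170≡14 → o

vzno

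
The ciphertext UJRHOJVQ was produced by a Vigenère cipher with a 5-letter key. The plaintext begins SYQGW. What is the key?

Subtract each crib letter from the matching ciphertext letter (mod 26):
U(20)−S(18)=2 → C
J(9)−Y(24)=-15≡11 → L
R(17)−Q(16)=1 → B
H(7)−G(6)=1 → B
O(14)−W(22)=-8≡18 → S

CLBBS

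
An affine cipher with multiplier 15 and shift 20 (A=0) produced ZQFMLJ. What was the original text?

JYZWPB

The inverse of 15 mod 26 is 7, since 15·7=105≡1. Apply D(y)=7·(y−20) mod 26:
Z(25): 7·(25−20)=35≡9 → J
Q(16): 7·(16−20)=-28≡24 → Y
F(5): 7·(5−20)=-105≡25 → Z
M(12): 7·(12−20)=-56≡22 → W
L(11): 7·(11−20)=-63≡15 → P
J(9): 7·(9−20)=-77≡1 → B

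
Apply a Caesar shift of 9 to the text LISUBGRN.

URBDKPAW

L(11): 11+9=20 → U
I(8): 8+9=17 → R
S(18): 18+9=27≡1 → B
U(20): 20+9=29≡3 → D
B(1): 1+9=10 → K
G(6): 6+9=15 → P
R(17): 17+9=26≡0 → A
N(13): 13+9=22 → W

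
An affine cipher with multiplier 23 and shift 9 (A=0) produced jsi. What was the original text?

axj

The inverse of 23 mod 26 is 17, since 23·17=391≡1. Apply D(y)=17·(y−9) mod 26:
j(9): 17·(9−9)=0 → a
s(18): 17·(18−9)=153≡23 → x
i(8): 17·(8−9)=-17≡9 → j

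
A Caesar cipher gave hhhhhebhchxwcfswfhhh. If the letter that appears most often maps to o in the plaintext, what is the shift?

19

The most frequent ciphertext letter is h (appears 10 times).
h is position 7; o is position 14.
Shift = -7≡19.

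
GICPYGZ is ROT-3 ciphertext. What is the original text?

DFZMVDW

G(6): 6−3=3 → D
I(8): 8−3=5 → F
C(2): 2−3=-1≡25 → Z
P(15): 15−3=12 → M
Y(24): 24−3=21 → V
G(6): 6−3=3 → D
Z(25): 25−3=22 → W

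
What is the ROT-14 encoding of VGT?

JUH

V(21): 21+14=35≡9 → J
G(6): 6+14=20 → U
T(19): 19+14=33≡7 → H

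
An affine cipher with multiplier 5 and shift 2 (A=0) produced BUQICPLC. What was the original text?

The inverse of 5 mod 26 is 21, since 5·21=105≡1. Apply D(y)=21·(y−2) mod 26:
B(1): 21·(1−2)=-21≡5 → F
U(20): 21·(20−2)=378≡14 → O
Q(16): 21·(16−2)=294≡8 → I
I(8): 21·(8−2)=126≡22 → W
C(2): 21·(2−2)=0 → A
P(15): 21·(15−2)=273≡13 → N
L(11): 21·(11−2)=189≡7 → H
C(2): 21·(2−2)=0 → A

FOIWANHA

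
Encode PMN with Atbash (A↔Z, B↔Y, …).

P(15) → K(10)
M(12) → N(13)
N(13) → M(12)

KNM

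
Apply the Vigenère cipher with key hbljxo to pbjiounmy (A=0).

Repeat the key across the message: hbljxohbl
p(15)+h(7): 22 → w
b(1)+b(1): 2 → c
j(9)+l(11): 20 → u
i(8)+j(9): 17 → r
o(14)+x(23): 37≡11 → l
u(20)+o(14): 34≡8 → i
n(13)+h(7): 20 → u
m(12)+b(1): 13 → n
y(24)+l(11): 35≡9 → j

wcurliunj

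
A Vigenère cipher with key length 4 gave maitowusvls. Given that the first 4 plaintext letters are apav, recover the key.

Subtract each crib letter from the matching ciphertext letter (mod 26):
m(12)−a(0)=12 → m
a(0)−p(15)=-15≡11 → l
i(8)−a(0)=8 → i
t(19)−v(21)=-2≡24 → y

mliy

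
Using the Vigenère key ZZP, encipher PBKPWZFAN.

Repeat the key across the message: ZZPZZPZZP
P(15)+Z(25): 40≡14 → O
B(1)+Z(25): 26≡0 → A
K(10)+P(15): 25 → Z
P(15)+Z(25): 40≡14 → O
W(22)+Z(25): 47≡21 → V
Z(25)+P(15): 40≡14 → O
F(5)+Z(25): 30≡4 → E
A(0)+Z(25): 25 → Z
N(13)+P(15): 28≡2 → C

OAZOVOEZC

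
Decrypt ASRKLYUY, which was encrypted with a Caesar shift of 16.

KCBUVIEI

A(0): 0−16=-16≡10 → K
S(18): 18−16=2 → C
R(17): 17−16=1 → B
K(10): 10−16=-6≡20 → U
L(11): 11−16=-5≡21 → V
Y(24): 24−16=8 → I
U(20): 20−16=4 → E
Y(24): 24−16=8 → I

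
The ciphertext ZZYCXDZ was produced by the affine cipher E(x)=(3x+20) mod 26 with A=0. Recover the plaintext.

The inverse of 3 mod 26 is 9, since 3·9=27≡1. Apply D(y)=9·(y−20) mod 26:
Z(25): 9·(25−20)=45≡19 → T
Z(25): 9·(25−20)=45≡19 → T
Y(24): 9·(24−20)=36≡10 → K
C(2): 9·(2−20)=-162≡20 → U
X(23): 9·(23−20)=27≡1 → B
D(3): 9·(3−20)=-153≡3 → D
Z(25): 9·(25−20)=45≡19 → T

TTKUBDT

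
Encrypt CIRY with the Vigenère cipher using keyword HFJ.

Repeat the key across the message: HFJH
C(2)+H(7): 9 → J
I(8)+F(5): 13 → N
R(17)+J(9): 26≡0 → A
Y(24)+H(7): 31≡5 → F

JNAF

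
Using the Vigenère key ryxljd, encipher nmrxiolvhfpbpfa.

ekoirrcteqyegdx

Repeat the key across the message: ryxljdryxljdryx
n(13)+r(17): 30≡4 → e
m(12)+y(24): 36≡10 → k
r(17)+x(23): 40≡14 → o
x(23)+l(11): 34≡8 → i
i(8)+j(9): 17 → r
o(14)+d(3): 17 → r
l(11)+r(17): 28≡2 → c
v(21)+y(24): 45≡19 → t
h(7)+x(23): 30≡4 → e
f(5)+l(11): 16 → q
p(15)+j(9): 24 → y
b(1)+d(3): 4 → e
p(15)+r(17): 32≡6 → g
f(5)+y(24): 29≡3 → d
a(0)+x(23): 23 → x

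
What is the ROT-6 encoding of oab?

o(14): 14+6=20 → u
a(0): 0+6=6 → g
b(1): 1+6=7 → h

ugh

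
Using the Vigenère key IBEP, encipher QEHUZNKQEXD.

YFLJHOOFMYH

Repeat the key across the message: IBEPIBEPIBE
Q(16)+I(8): 24 → Y
E(4)+B(1): 5 → F
H(7)+E(4): 11 → L
U(20)+P(15): 35≡9 → J
Z(25)+I(8): 33≡7 → H
N(13)+B(1): 14 → O
K(10)+E(4): 14 → O
Q(16)+P(15): 31≡5 → F
E(4)+I(8): 12 → M
X(23)+B(1): 24 → Y
D(3)+E(4): 7 → H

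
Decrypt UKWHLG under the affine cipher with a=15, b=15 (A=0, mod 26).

JRXWYP

The inverse of 15 mod 26 is 7, since 15·7=105≡1. Apply D(y)=7·(y−15) mod 26:
U(20): 7·(20−15)=35≡9 → J
K(10): 7·(10−15)=-35≡17 → R
W(22): 7·(22−15)=49≡23 → X
H(7): 7·(7−15)=-56≡22 → W
L(11): 7·(11−15)=-28≡24 → Y
G(6): 7·(6−15)=-63≡15 → P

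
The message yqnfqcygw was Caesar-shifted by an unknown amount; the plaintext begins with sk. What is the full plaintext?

From the crib: y(24)−s(18)=6, so the shift is 6.
Subtract 6 from each ciphertext letter:
y(24): 24−6=18 → s
q(16): 16−6=10 → k
n(13): 13−6=7 → h
f(5): 5−6=-1≡25 → z
q(16): 16−6=10 → k
c(2): 2−6=-4≡22 → w
y(24): 24−6=18 → s
g(6): 6−6=0 → a
w(22): 22−6=16 → q

skhzkwsaq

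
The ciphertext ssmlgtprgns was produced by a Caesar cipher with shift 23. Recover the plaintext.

vvpojwsujqv

s(18): 18−23=-5≡21 → v
s(18): 18−23=-5≡21 → v
m(12): 12−23=-11≡15 → p
l(11): 11−23=-12≡14 → o
g(6): 6−23=-17≡9 → j
t(19): 19−23=-4≡22 → w
p(15): 15−23=-8≡18 → s
r(17): 17−23=-6≡20 → u
g(6): 6−23=-17≡9 → j
n(13): 13−23=-10≡16 → q
s(18): 18−23=-5≡21 → v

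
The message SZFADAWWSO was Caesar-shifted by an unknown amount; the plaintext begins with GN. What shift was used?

12

From the crib: S(18)−G(6)=12, so the shift is 12.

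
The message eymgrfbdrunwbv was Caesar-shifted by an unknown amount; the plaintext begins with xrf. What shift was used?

7

From the crib: e(4)−x(23)=-19≡7, so the shift is 7.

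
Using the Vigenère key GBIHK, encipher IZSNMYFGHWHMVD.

Repeat the key across the message: GBIHKGBIHKGBIH
I(8)+G(6): 14 → O
Z(25)+B(1): 26≡0 → A
S(18)+I(8): 26≡0 → A
N(13)+H(7): 20 → U
M(12)+K(10): 22 → W
Y(24)+G(6): 30≡4 → E
F(5)+B(1): 6 → G
G(6)+I(8): 14 → O
H(7)+H(7): 14 → O
W(22)+K(10): 32≡6 → G
H(7)+G(6): 13 → N
M(12)+B(1): 13 → N
V(21)+I(8): 29≡3 → D
D(3)+H(7): 10 → K

OAAUWEGOOGNNDK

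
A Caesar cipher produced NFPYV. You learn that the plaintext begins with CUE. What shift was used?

11

From the crib: N(13)−C(2)=11, so the shift is 11.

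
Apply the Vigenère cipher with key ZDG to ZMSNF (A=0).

Repeat the key across the message: ZDGZD
Z(25)+Z(25): 50≡24 → Y
M(12)+D(3): 15 → P
S(18)+G(6): 24 → Y
N(13)+Z(25): 38≡12 → M
F(5)+D(3): 8 → I

YPYMI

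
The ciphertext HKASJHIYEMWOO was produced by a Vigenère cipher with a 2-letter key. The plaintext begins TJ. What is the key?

Subtract each crib letter from the matching ciphertext letter (mod 26):
H(7)−T(19)=-12≡14 → O
K(10)−J(9)=1 → B

OB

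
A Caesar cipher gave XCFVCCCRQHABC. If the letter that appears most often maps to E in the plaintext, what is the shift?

The most frequent ciphertext letter is C (appears 5 times).
C is position 2; E is position 4.
Shift = -2≡24.

24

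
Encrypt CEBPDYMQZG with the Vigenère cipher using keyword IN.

KRJCLLUDHT

Repeat the key across the message: INININININ
C(2)+I(8): 10 → K
E(4)+N(13): 17 → R
B(1)+I(8): 9 → J
P(15)+N(13): 28≡2 → C
D(3)+I(8): 11 → L
Y(24)+N(13): 37≡11 → L
M(12)+I(8): 20 → U
Q(16)+N(13): 29≡3 → D
Z(25)+I(8): 33≡7 → H
G(6)+N(13): 19 → T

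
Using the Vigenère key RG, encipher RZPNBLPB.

Repeat the key across the message: RGRGRGRG
R(17)+R(17): 34≡8 → I
Z(25)+G(6): 31≡5 → F
P(15)+R(17): 32≡6 → G
N(13)+G(6): 19 → T
B(1)+R(17): 18 → S
L(11)+G(6): 17 → R
P(15)+R(17): 32≡6 → G
B(1)+G(6): 7 → H

IFGTSRGH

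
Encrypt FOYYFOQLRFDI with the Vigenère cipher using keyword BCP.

Repeat the key across the message: BCPBCPBCPBCP
F(5)+B(1): 6 → G
O(14)+C(2): 16 → Q
Y(24)+P(15): 39≡13 → N
Y(24)+B(1): 25 → Z
F(5)+C(2): 7 → H
O(14)+P(15): 29≡3 → D
Q(16)+B(1): 17 → R
L(11)+C(2): 13 → N
R(17)+P(15): 32≡6 → G
F(5)+B(1): 6 → G
D(3)+C(2): 5 → F
I(8)+P(15): 23 → X

GQNZHDRNGGFX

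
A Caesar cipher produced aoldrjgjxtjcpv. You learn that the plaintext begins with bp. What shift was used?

25

From the crib: a(0)−b(1)=-1≡25, so the shift is 25.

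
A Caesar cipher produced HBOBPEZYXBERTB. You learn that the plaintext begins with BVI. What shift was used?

6

From the crib: H(7)−B(1)=6, so the shift is 6.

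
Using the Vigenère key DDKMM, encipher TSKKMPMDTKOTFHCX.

Repeat the key across the message: DDKMMDDKMMDDKMMD
T(19)+D(3): 22 → W
S(18)+D(3): 21 → V
K(10)+K(10): 20 → U
K(10)+M(12): 22 → W
M(12)+M(12): 24 → Y
P(15)+D(3): 18 → S
M(12)+D(3): 15 → P
D(3)+K(10): 13 → N
T(19)+M(12): 31≡5 → F
K(10)+M(12): 22 → W
O(14)+D(3): 17 → R
T(19)+D(3): 22 → W
F(5)+K(10): 15 → P
H(7)+M(12): 19 → T
C(2)+M(12): 14 → O
X(23)+D(3): 26≡0 → A

WVUWYSPNFWRWPTOA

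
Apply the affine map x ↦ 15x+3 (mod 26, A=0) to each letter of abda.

dswd

a(0): 15·0+3=3 → d
b(1): 15·1+3=18 → s
d(3): 15·3+3=48≡22 → w
a(0): 15·0+3=3 → d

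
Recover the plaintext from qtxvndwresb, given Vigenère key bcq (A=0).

Repeat the key across the ciphertext: bcqbcqbcqbc
q(16)−b(1): 15 → p
t(19)−c(2): 17 → r
x(23)−q(16): 7 → h
v(21)−b(1): 20 → u
n(13)−c(2): 11 → l
d(3)−q(16): -13≡13 → n
w(22)−b(1): 21 → v
r(17)−c(2): 15 → p
e(4)−q(16): -12≡14 → o
s(18)−b(1): 17 → r
b(1)−c(2): -1≡25 → z

prhulnvporz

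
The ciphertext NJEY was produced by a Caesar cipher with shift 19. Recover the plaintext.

UQLF

N(13): 13−19=-6≡20 → U
J(9): 9−19=-10≡16 → Q
E(4): 4−19=-15≡11 → L
Y(24): 24−19=5 → F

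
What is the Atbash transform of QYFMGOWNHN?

JBUNTLDMSM

Q(16) → J(9)
Y(24) → B(1)
F(5) → U(20)
M(12) → N(13)
G(6) → T(19)
O(14) → L(11)
W(22) → D(3)
N(13) → M(12)
H(7) → S(18)
N(13) → M(12)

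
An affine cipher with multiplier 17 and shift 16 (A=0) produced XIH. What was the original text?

FYB

The inverse of 17 mod 26 is 23, since 17·23=391≡1. Apply D(y)=23·(y−16) mod 26:
X(23): 23·(23−16)=161≡5 → F
I(8): 23·(8−16)=-184≡24 → Y
H(7): 23·(7−16)=-207≡1 → B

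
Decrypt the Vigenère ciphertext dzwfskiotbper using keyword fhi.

ysoalcdhlwiwm

Repeat the key across the ciphertext: fhifhifhifhif
d(3)−f(5): -2≡24 → y
z(25)−h(7): 18 → s
w(22)−i(8): 14 → o
f(5)−f(5): 0 → a
s(18)−h(7): 11 → l
k(10)−i(8): 2 → c
i(8)−f(5): 3 → d
o(14)−h(7): 7 → h
t(19)−i(8): 11 → l
b(1)−f(5): -4≡22 → w
p(15)−h(7): 8 → i
e(4)−i(8): -4≡22 → w
r(17)−f(5): 12 → m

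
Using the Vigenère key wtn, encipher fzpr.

bscn

Repeat the key across the message: wtnw
f(5)+w(22): 27≡1 → b
z(25)+t(19): 44≡18 → s
p(15)+n(13): 28≡2 → c
r(17)+w(22): 39≡13 → n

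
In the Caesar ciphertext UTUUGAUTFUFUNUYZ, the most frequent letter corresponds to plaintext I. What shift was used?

12

The most frequent ciphertext letter is U (appears 7 times).
U is position 20; I is position 8.
Shift = 12.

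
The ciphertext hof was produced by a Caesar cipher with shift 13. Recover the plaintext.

ubs

h(7): 7−13=-6≡20 → u
o(14): 14−13=1 → b
f(5): 5−13=-8≡18 → s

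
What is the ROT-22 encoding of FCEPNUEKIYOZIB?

BYALJQAGEUKVEX

F(5): 5+22=27≡1 → B
C(2): 2+22=24 → Y
E(4): 4+22=26≡0 → A
P(15): 15+22=37≡11 → L
N(13): 13+22=35≡9 → J
U(20): 20+22=42≡16 → Q
E(4): 4+22=26≡0 → A
K(10): 10+22=32≡6 → G
I(8): 8+22=30≡4 → E
Y(24): 24+22=46≡20 → U
O(14): 14+22=36≡10 → K
Z(25): 25+22=47≡21 → V
I(8): 8+22=30≡4 → E
B(1): 1+22=23 → X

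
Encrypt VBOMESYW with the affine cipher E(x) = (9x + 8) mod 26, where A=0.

PREMSOQY

V(21): 9·21+8=197≡15 → P
B(1): 9·1+8=17 → R
O(14): 9·14+8=134≡4 → E
M(12): 9·12+8=116≡12 → M
E(4): 9·4+8=44≡18 → S
S(18): 9·18+8=170≡14 → O
Y(24): 9·24+8=224≡16 → Q
W(22): 9·22+8=206≡24 → Y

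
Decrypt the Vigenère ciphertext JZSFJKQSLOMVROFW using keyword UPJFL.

Repeat the key across the ciphertext: UPJFLUPJFLUPJFLU
J(9)−U(20): -11≡15 → P
Z(25)−P(15): 10 → K
S(18)−J(9): 9 → J
F(5)−F(5): 0 → A
J(9)−L(11): -2≡24 → Y
K(10)−U(20): -10≡16 → Q
Q(16)−P(15): 1 → B
S(18)−J(9): 9 → J
L(11)−F(5): 6 → G
O(14)−L(11): 3 → D
M(12)−U(20): -8≡18 → S
V(21)−P(15): 6 → G
R(17)−J(9): 8 → I
O(14)−F(5): 9 → J
F(5)−L(11): -6≡20 → U
W(22)−U(20): 2 → C

PKJAYQBJGDSGIJUC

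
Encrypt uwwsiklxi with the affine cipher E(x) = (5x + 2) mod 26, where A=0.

u(20): 5·20+2=102≡24 → y
w(22): 5·22+2=112≡8 → i
w(22): 5·22+2=112≡8 → i
s(18): 5·18+2=92≡14 → o
i(8): 5·8+2=42≡16 → q
k(10): 5·10+2=52≡0 → a
l(11): 5·11+2=57≡5 → f
x(23): 5·23+2=117≡13 → n
i(8): 5·8+2=42≡16 → q

yiioqafnq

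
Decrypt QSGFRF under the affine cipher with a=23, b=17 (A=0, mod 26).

JRVEAE

The inverse of 23 mod 26 is 17, since 23·17=391≡1. Apply D(y)=17·(y−17) mod 26:
Q(16): 17·(16−17)=-17≡9 → J
S(18): 17·(18−17)=17 → R
G(6): 17·(6−17)=-187≡21 → V
F(5): 17·(5−17)=-204≡4 → E
R(17): 17·(17−17)=0 → A
F(5): 17·(5−17)=-204≡4 → E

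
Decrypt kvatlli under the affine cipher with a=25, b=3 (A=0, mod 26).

tidkssv

The inverse of 25 mod 26 is 25, since 25·25=625≡1. Apply D(y)=25·(y−3) mod 26:
k(10): 25·(10−3)=175≡19 → t
v(21): 25·(21−3)=450≡8 → i
a(0): 25·(0−3)=-75≡3 → d
t(19): 25·(19−3)=400≡10 → k
l(11): 25·(11−3)=200≡18 → s
l(11): 25·(11−3)=200≡18 → s
i(8): 25·(8−3)=125≡21 → v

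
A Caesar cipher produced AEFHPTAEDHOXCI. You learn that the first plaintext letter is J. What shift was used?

17

From the crib: A(0)−J(9)=-9≡17, so the shift is 17.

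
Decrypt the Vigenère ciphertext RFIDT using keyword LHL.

GYXSM

Repeat the key across the ciphertext: LHLLH
R(17)−L(11): 6 → G
F(5)−H(7): -2≡24 → Y
I(8)−L(11): -3≡23 → X
D(3)−L(11): -8≡18 → S
T(19)−H(7): 12 → M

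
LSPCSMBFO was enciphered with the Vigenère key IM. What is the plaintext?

Repeat the key across the ciphertext: IMIMIMIMI
L(11)−I(8): 3 → D
S(18)−M(12): 6 → G
P(15)−I(8): 7 → H
C(2)−M(12): -10≡16 → Q
S(18)−I(8): 10 → K
M(12)−M(12): 0 → A
B(1)−I(8): -7≡19 → T
F(5)−M(12): -7≡19 → T
O(14)−I(8): 6 → G

DGHQKATTG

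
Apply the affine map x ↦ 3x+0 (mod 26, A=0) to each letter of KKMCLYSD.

EEKGHUCJ

K(10): 3·10+0=30≡4 → E
K(10): 3·10+0=30≡4 → E
M(12): 3·12+0=36≡10 → K
C(2): 3·2+0=6 → G
L(11): 3·11+0=33≡7 → H
Y(24): 3·24+0=72≡20 → U
S(18): 3·18+0=54≡2 → C
D(3): 3·3+0=9 → J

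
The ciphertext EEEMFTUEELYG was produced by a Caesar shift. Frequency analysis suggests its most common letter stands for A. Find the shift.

4

The most frequent ciphertext letter is E (appears 5 times).
E is position 4; A is position 0.
Shift = 4.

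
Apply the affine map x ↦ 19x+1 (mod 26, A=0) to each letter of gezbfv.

lziusk

g(6): 19·6+1=115≡11 → l
e(4): 19·4+1=77≡25 → z
z(25): 19·25+1=476≡8 → i
b(1): 19·1+1=20 → u
f(5): 19·5+1=96≡18 → s
v(21): 19·21+1=400≡10 → k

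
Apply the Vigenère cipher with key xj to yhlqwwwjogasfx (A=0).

vqiztftslpxbcg

Repeat the key across the message: xjxjxjxjxjxjxj
y(24)+x(23): 47≡21 → v
h(7)+j(9): 16 → q
l(11)+x(23): 34≡8 → i
q(16)+j(9): 25 → z
w(22)+x(23): 45≡19 → t
w(22)+j(9): 31≡5 → f
w(22)+x(23): 45≡19 → t
j(9)+j(9): 18 → s
o(14)+x(23): 37≡11 → l
g(6)+j(9): 15 → p
a(0)+x(23): 23 → x
s(18)+j(9): 27≡1 → b
f(5)+x(23): 28≡2 → c
x(23)+j(9): 32≡6 → g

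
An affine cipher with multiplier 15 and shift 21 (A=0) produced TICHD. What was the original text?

MNXGE

The inverse of 15 mod 26 is 7, since 15·7=105≡1. Apply D(y)=7·(y−21) mod 26:
T(19): 7·(19−21)=-14≡12 → M
I(8): 7·(8−21)=-91≡13 → N
C(2): 7·(2−21)=-133≡23 → X
H(7): 7·(7−21)=-98≡6 → G
D(3): 7·(3−21)=-126≡4 → E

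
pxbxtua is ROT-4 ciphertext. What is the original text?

p(15): 15−4=11 → l
x(23): 23−4=19 → t
b(1): 1−4=-3≡23 → x
x(23): 23−4=19 → t
t(19): 19−4=15 → p
u(20): 20−4=16 → q
a(0): 0−4=-4≡22 → w

ltxtpqw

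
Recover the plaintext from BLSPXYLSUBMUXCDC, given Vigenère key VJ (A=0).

Repeat the key across the ciphertext: VJVJVJVJVJVJVJVJ
B(1)−V(21): -20≡6 → G
L(11)−J(9): 2 → C
S(18)−V(21): -3≡23 → X
P(15)−J(9): 6 → G
X(23)−V(21): 2 → C
Y(24)−J(9): 15 → P
L(11)−V(21): -10≡16 → Q
S(18)−J(9): 9 → J
U(20)−V(21): -1≡25 → Z
B(1)−J(9): -8≡18 → S
M(12)−V(21): -9≡17 → R
U(20)−J(9): 11 → L
X(23)−V(21): 2 → C
C(2)−J(9): -7≡19 → T
D(3)−V(21): -18≡8 → I
C(2)−J(9): -7≡19 → T

GCXGCPQJZSRLCTIT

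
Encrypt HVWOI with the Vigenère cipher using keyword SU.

Repeat the key across the message: SUSUS
H(7)+S(18): 25 → Z
V(21)+U(20): 41≡15 → P
W(22)+S(18): 40≡14 → O
O(14)+U(20): 34≡8 → I
I(8)+S(18): 26≡0 → A

ZPOIA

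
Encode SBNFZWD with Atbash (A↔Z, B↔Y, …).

S(18) → H(7)
B(1) → Y(24)
N(13) → M(12)
F(5) → U(20)
Z(25) → A(0)
W(22) → D(3)
D(3) → W(22)

HYMUADW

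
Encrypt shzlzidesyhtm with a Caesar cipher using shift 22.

odvhvezaoudpi

s(18): 18+22=40≡14 → o
h(7): 7+22=29≡3 → d
z(25): 25+22=47≡21 → v
l(11): 11+22=33≡7 → h
z(25): 25+22=47≡21 → v
i(8): 8+22=30≡4 → e
d(3): 3+22=25 → z
e(4): 4+22=26≡0 → a
s(18): 18+22=40≡14 → o
y(24): 24+22=46≡20 → u
h(7): 7+22=29≡3 → d
t(19): 19+22=41≡15 → p
m(12): 12+22=34≡8 → i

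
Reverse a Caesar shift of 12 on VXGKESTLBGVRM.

V(21): 21−12=9 → J
X(23): 23−12=11 → L
G(6): 6−12=-6≡20 → U
K(10): 10−12=-2≡24 → Y
E(4): 4−12=-8≡18 → S
S(18): 18−12=6 → G
T(19): 19−12=7 → H
L(11): 11−12=-1≡25 → Z
B(1): 1−12=-11≡15 → P
G(6): 6−12=-6≡20 → U
V(21): 21−12=9 → J
R(17): 17−12=5 → F
M(12): 12−12=0 → A

JLUYSGHZPUJFA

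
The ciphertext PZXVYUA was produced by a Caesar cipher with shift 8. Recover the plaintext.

HRPNQMS

P(15): 15−8=7 → H
Z(25): 25−8=17 → R
X(23): 23−8=15 → P
V(21): 21−8=13 → N
Y(24): 24−8=16 → Q
U(20): 20−8=12 → M
A(0): 0−8=-8≡18 → S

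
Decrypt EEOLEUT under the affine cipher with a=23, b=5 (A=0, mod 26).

The inverse of 23 mod 26 is 17, since 23·17=391≡1. Apply D(y)=17·(y−5) mod 26:
E(4): 17·(4−5)=-17≡9 → J
E(4): 17·(4−5)=-17≡9 → J
O(14): 17·(14−5)=153≡23 → X
L(11): 17·(11−5)=102≡24 → Y
E(4): 17·(4−5)=-17≡9 → J
U(20): 17·(20−5)=255≡21 → V
T(19): 17·(19−5)=238≡4 → E

JJXYJVE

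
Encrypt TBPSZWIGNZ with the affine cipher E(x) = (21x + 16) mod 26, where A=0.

ZLTEVKCMDV

T(19): 21·19+16=415≡25 → Z
B(1): 21·1+16=37≡11 → L
P(15): 21·15+16=331≡19 → T
S(18): 21·18+16=394≡4 → E
Z(25): 21·25+16=541≡21 → V
W(22): 21·22+16=478≡10 → K
I(8): 21·8+16=184≡2 → C
G(6): 21·6+16=142≡12 → M
N(13): 21·13+16=289≡3 → D
Z(25): 21·25+16=541≡21 → V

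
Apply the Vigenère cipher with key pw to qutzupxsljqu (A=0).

fqivjlmoaffq

Repeat the key across the message: pwpwpwpwpwpw
q(16)+p(15): 31≡5 → f
u(20)+w(22): 42≡16 → q
t(19)+p(15): 34≡8 → i
z(25)+w(22): 47≡21 → v
u(20)+p(15): 35≡9 → j
p(15)+w(22): 37≡11 → l
x(23)+p(15): 38≡12 → m
s(18)+w(22): 40≡14 → o
l(11)+p(15): 26≡0 → a
j(9)+w(22): 31≡5 → f
q(16)+p(15): 31≡5 → f
u(20)+w(22): 42≡16 → q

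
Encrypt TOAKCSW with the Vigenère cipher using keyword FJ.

YXFTHBB

Repeat the key across the message: FJFJFJF
T(19)+F(5): 24 → Y
O(14)+J(9): 23 → X
A(0)+F(5): 5 → F
K(10)+J(9): 19 → T
C(2)+F(5): 7 → H
S(18)+J(9): 27≡1 → B
W(22)+F(5): 27≡1 → B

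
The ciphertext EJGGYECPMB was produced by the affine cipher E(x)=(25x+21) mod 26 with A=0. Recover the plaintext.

RMPPXRTGJU

The inverse of 25 mod 26 is 25, since 25·25=625≡1. Apply D(y)=25·(y−21) mod 26:
E(4): 25·(4−21)=-425≡17 → R
J(9): 25·(9−21)=-300≡12 → M
G(6): 25·(6−21)=-375≡15 → P
G(6): 25·(6−21)=-375≡15 → P
Y(24): 25·(24−21)=75≡23 → X
E(4): 25·(4−21)=-425≡17 → R
C(2): 25·(2−21)=-475≡19 → T
P(15): 25·(15−21)=-150≡6 → G
M(12): 25·(12−21)=-225≡9 → J
B(1): 25·(1−21)=-500≡20 → U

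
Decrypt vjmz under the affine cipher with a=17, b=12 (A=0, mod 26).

zjan

The inverse of 17 mod 26 is 23, since 17·23=391≡1. Apply D(y)=23·(y−12) mod 26:
v(21): 23·(21−12)=207≡25 → z
j(9): 23·(9−12)=-69≡9 → j
m(12): 23·(12−12)=0 → a
z(25): 23·(25−12)=299≡13 → n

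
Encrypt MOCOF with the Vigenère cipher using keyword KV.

Repeat the key across the message: KVKVK
M(12)+K(10): 22 → W
O(14)+V(21): 35≡9 → J
C(2)+K(10): 12 → M
O(14)+V(21): 35≡9 → J
F(5)+K(10): 15 → P

WJMJP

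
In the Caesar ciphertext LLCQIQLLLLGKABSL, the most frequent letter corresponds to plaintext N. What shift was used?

The most frequent ciphertext letter is L (appears 7 times).
L is position 11; N is position 13.
Shift = -2≡24.

24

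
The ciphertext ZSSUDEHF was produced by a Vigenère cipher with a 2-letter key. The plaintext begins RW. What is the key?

Subtract each crib letter from the matching ciphertext letter (mod 26):
Z(25)−R(17)=8 → I
S(18)−W(22)=-4≡22 → W

IW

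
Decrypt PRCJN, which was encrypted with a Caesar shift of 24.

RTELP

P(15): 15−24=-9≡17 → R
R(17): 17−24=-7≡19 → T
C(2): 2−24=-22≡4 → E
J(9): 9−24=-15≡11 → L
N(13): 13−24=-11≡15 → P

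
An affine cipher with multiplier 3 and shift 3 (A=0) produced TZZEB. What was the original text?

The inverse of 3 mod 26 is 9, since 3·9=27≡1. Apply D(y)=9·(y−3) mod 26:
T(19): 9·(19−3)=144≡14 → O
Z(25): 9·(25−3)=198≡16 → Q
Z(25): 9·(25−3)=198≡16 → Q
E(4): 9·(4−3)=9 → J
B(1): 9·(1−3)=-18≡8 → I

OQQJI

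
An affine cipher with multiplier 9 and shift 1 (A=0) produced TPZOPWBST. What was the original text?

The inverse of 9 mod 26 is 3, since 9·3=27≡1. Apply D(y)=3·(y−1) mod 26:
T(19): 3·(19−1)=54≡2 → C
P(15): 3·(15−1)=42≡16 → Q
Z(25): 3·(25−1)=72≡20 → U
O(14): 3·(14−1)=39≡13 → N
P(15): 3·(15−1)=42≡16 → Q
W(22): 3·(22−1)=63≡11 → L
B(1): 3·(1−1)=0 → A
S(18): 3·(18−1)=51≡25 → Z
T(19): 3·(19−1)=54≡2 → C

CQUNQLAZC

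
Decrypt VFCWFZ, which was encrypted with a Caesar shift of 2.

TDAUDX

V(21): 21−2=19 → T
F(5): 5−2=3 → D
C(2): 2−2=0 → A
W(22): 22−2=20 → U
F(5): 5−2=3 → D
Z(25): 25−2=23 → X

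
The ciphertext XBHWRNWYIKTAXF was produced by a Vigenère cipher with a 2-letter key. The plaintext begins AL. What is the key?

XQ

Subtract each crib letter from the matching ciphertext letter (mod 26):
X(23)−A(0)=23 → X
B(1)−L(11)=-10≡16 → Q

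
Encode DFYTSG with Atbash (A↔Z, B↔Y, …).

WUBGHT

D(3) → W(22)
F(5) → U(20)
Y(24) → B(1)
T(19) → G(6)
S(18) → H(7)
G(6) → T(19)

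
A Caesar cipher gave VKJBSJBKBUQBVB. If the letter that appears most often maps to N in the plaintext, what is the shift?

14

The most frequent ciphertext letter is B (appears 5 times).
B is position 1; N is position 13.
Shift = -12≡14.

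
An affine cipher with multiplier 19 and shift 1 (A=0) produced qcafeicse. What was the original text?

The inverse of 19 mod 26 is 11, since 19·11=209≡1. Apply D(y)=11·(y−1) mod 26:
q(16): 11·(16−1)=165≡9 → j
c(2): 11·(2−1)=11 → l
a(0): 11·(0−1)=-11≡15 → p
f(5): 11·(5−1)=44≡18 → s
e(4): 11·(4−1)=33≡7 → h
i(8): 11·(8−1)=77≡25 → z
c(2): 11·(2−1)=11 → l
s(18): 11·(18−1)=187≡5 → f
e(4): 11·(4−1)=33≡7 → h

jlpshzlfh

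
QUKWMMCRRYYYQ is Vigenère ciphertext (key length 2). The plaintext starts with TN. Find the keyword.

Subtract each crib letter from the matching ciphertext letter (mod 26):
Q(16)−T(19)=-3≡23 → X
U(20)−N(13)=7 → H

XH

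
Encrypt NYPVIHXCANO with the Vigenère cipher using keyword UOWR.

HMLMCVTTUBK

Repeat the key across the message: UOWRUOWRUOW
N(13)+U(20): 33≡7 → H
Y(24)+O(14): 38≡12 → M
P(15)+W(22): 37≡11 → L
V(21)+R(17): 38≡12 → M
I(8)+U(20): 28≡2 → C
H(7)+O(14): 21 → V
X(23)+W(22): 45≡19 → T
C(2)+R(17): 19 → T
A(0)+U(20): 20 → U
N(13)+O(14): 27≡1 → B
O(14)+W(22): 36≡10 → K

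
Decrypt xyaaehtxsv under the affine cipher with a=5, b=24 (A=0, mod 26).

The inverse of 5 mod 26 is 21, since 5·21=105≡1. Apply D(y)=21·(y−24) mod 26:
x(23): 21·(23−24)=-21≡5 → f
y(24): 21·(24−24)=0 → a
a(0): 21·(0−24)=-504≡16 → q
a(0): 21·(0−24)=-504≡16 → q
e(4): 21·(4−24)=-420≡22 → w
h(7): 21·(7−24)=-357≡7 → h
t(19): 21·(19−24)=-105≡25 → z
x(23): 21·(23−24)=-21≡5 → f
s(18): 21·(18−24)=-126≡4 → e
v(21): 21·(21−24)=-63≡15 → p

faqqwhzfep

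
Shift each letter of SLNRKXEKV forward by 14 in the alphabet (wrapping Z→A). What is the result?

GZBFYLSYJ

S(18): 18+14=32≡6 → G
L(11): 11+14=25 → Z
N(13): 13+14=27≡1 → B
R(17): 17+14=31≡5 → F
K(10): 10+14=24 → Y
X(23): 23+14=37≡11 → L
E(4): 4+14=18 → S
K(10): 10+14=24 → Y
V(21): 21+14=35≡9 → J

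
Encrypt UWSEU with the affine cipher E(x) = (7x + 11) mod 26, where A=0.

U(20): 7·20+11=151≡21 → V
W(22): 7·22+11=165≡9 → J
S(18): 7·18+11=137≡7 → H
E(4): 7·4+11=39≡13 → N
U(20): 7·20+11=151≡21 → V

VJHNV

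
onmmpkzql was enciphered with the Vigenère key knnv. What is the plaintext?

Repeat the key across the ciphertext: knnvknnvk
o(14)−k(10): 4 → e
n(13)−n(13): 0 → a
m(12)−n(13): -1≡25 → z
m(12)−v(21): -9≡17 → r
p(15)−k(10): 5 → f
k(10)−n(13): -3≡23 → x
z(25)−n(13): 12 → m
q(16)−v(21): -5≡21 → v
l(11)−k(10): 1 → b

eazrfxmvb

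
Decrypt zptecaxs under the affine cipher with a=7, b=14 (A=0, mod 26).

jpxgcyfi

The inverse of 7 mod 26 is 15, since 7·15=105≡1. Apply D(y)=15·(y−14) mod 26:
z(25): 15·(25−14)=165≡9 → j
p(15): 15·(15−14)=15 → p
t(19): 15·(19−14)=75≡23 → x
e(4): 15·(4−14)=-150≡6 → g
c(2): 15·(2−14)=-180≡2 → c
a(0): 15·(0−14)=-210≡24 → y
x(23): 15·(23−14)=135≡5 → f
s(18): 15·(18−14)=60≡8 → i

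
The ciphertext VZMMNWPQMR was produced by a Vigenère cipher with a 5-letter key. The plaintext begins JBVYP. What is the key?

Subtract each crib letter from the matching ciphertext letter (mod 26):
V(21)−J(9)=12 → M
Z(25)−B(1)=24 → Y
M(12)−V(21)=-9≡17 → R
M(12)−Y(24)=-12≡14 → O
N(13)−P(15)=-2≡24 → Y

MYROY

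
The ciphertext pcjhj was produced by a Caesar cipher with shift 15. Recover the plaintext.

anusu

p(15): 15−15=0 → a
c(2): 2−15=-13≡13 → n
j(9): 9−15=-6≡20 → u
h(7): 7−15=-8≡18 → s
j(9): 9−15=-6≡20 → u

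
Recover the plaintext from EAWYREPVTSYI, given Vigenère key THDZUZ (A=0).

LTTZXFWOQTEJ

Repeat the key across the ciphertext: THDZUZTHDZUZ
E(4)−T(19): -15≡11 → L
A(0)−H(7): -7≡19 → T
W(22)−D(3): 19 → T
Y(24)−Z(25): -1≡25 → Z
R(17)−U(20): -3≡23 → X
E(4)−Z(25): -21≡5 → F
P(15)−T(19): -4≡22 → W
V(21)−H(7): 14 → O
T(19)−D(3): 16 → Q
S(18)−Z(25): -7≡19 → T
Y(24)−U(20): 4 → E
I(8)−Z(25): -17≡9 → J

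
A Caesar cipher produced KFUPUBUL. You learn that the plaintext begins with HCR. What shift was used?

3

From the crib: K(10)−H(7)=3, so the shift is 3.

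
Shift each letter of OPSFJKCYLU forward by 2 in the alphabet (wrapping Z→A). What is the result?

QRUHLMEANW

O(14): 14+2=16 → Q
P(15): 15+2=17 → R
S(18): 18+2=20 → U
F(5): 5+2=7 → H
J(9): 9+2=11 → L
K(10): 10+2=12 → M
C(2): 2+2=4 → E
Y(24): 24+2=26≡0 → A
L(11): 11+2=13 → N
U(20): 20+2=22 → W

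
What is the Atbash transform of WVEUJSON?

DEVFQHLM

W(22) → D(3)
V(21) → E(4)
E(4) → V(21)
U(20) → F(5)
J(9) → Q(16)
S(18) → H(7)
O(14) → L(11)
N(13) → M(12)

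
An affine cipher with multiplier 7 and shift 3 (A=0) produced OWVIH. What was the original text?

The inverse of 7 mod 26 is 15, since 7·15=105≡1. Apply D(y)=15·(y−3) mod 26:
O(14): 15·(14−3)=165≡9 → J
W(22): 15·(22−3)=285≡25 → Z
V(21): 15·(21−3)=270≡10 → K
I(8): 15·(8−3)=75≡23 → X
H(7): 15·(7−3)=60≡8 → I

JZKXI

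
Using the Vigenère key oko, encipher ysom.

mcca

Repeat the key across the message: okoo
y(24)+o(14): 38≡12 → m
s(18)+k(10): 28≡2 → c
o(14)+o(14): 28≡2 → c
m(12)+o(14): 26≡0 → a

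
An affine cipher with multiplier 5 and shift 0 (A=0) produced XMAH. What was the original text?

The inverse of 5 mod 26 is 21, since 5·21=105≡1. Apply D(y)=21·(y−0) mod 26:
X(23): 21·(23−0)=483≡15 → P
M(12): 21·(12−0)=252≡18 → S
A(0): 21·(0−0)=0 → A
H(7): 21·(7−0)=147≡17 → R

PSAR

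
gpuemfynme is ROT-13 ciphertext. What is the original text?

tchrzslazr

g(6): 6−13=-7≡19 → t
p(15): 15−13=2 → c
u(20): 20−13=7 → h
e(4): 4−13=-9≡17 → r
m(12): 12−13=-1≡25 → z
f(5): 5−13=-8≡18 → s
y(24): 24−13=11 → l
n(13): 13−13=0 → a
m(12): 12−13=-1≡25 → z
e(4): 4−13=-9≡17 → r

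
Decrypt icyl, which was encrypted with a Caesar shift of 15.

tnjw

i(8): 8−15=-7≡19 → t
c(2): 2−15=-13≡13 → n
y(24): 24−15=9 → j
l(11): 11−15=-4≡22 → w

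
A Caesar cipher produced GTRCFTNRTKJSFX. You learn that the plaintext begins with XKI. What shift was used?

From the crib: G(6)−X(23)=-17≡9, so the shift is 9.

9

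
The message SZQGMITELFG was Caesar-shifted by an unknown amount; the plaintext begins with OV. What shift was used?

4

From the crib: S(18)−O(14)=4, so the shift is 4.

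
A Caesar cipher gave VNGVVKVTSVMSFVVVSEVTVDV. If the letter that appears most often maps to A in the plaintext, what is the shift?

The most frequent ciphertext letter is V (appears 11 times).
V is position 21; A is position 0.
Shift = 21.

21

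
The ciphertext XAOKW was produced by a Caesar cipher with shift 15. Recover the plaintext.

ILZVH

X(23): 23−15=8 → I
A(0): 0−15=-15≡11 → L
O(14): 14−15=-1≡25 → Z
K(10): 10−15=-5≡21 → V
W(22): 22−15=7 → H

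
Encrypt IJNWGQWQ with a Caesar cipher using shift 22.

EFJSCMSM

I(8): 8+22=30≡4 → E
J(9): 9+22=31≡5 → F
N(13): 13+22=35≡9 → J
W(22): 22+22=44≡18 → S
G(6): 6+22=28≡2 → C
Q(16): 16+22=38≡12 → M
W(22): 22+22=44≡18 → S
Q(16): 16+22=38≡12 → M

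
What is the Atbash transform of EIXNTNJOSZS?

VRCMGMQLHAH

E(4) → V(21)
I(8) → R(17)
X(23) → C(2)
N(13) → M(12)
T(19) → G(6)
N(13) → M(12)
J(9) → Q(16)
O(14) → L(11)
S(18) → H(7)
Z(25) → A(0)
S(18) → H(7)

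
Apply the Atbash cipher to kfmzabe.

punazyv

k(10) → p(15)
f(5) → u(20)
m(12) → n(13)
z(25) → a(0)
a(0) → z(25)
b(1) → y(24)
e(4) → v(21)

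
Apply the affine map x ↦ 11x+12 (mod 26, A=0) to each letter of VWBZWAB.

JUXBUMX

V(21): 11·21+12=243≡9 → J
W(22): 11·22+12=254≡20 → U
B(1): 11·1+12=23 → X
Z(25): 11·25+12=287≡1 → B
W(22): 11·22+12=254≡20 → U
A(0): 11·0+12=12 → M
B(1): 11·1+12=23 → X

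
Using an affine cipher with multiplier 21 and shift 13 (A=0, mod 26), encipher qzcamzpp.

lsdnfsqq

q(16): 21·16+13=349≡11 → l
z(25): 21·25+13=538≡18 → s
c(2): 21·2+13=55≡3 → d
a(0): 21·0+13=13 → n
m(12): 21·12+13=265≡5 → f
z(25): 21·25+13=538≡18 → s
p(15): 21·15+13=328≡16 → q
p(15): 21·15+13=328≡16 → q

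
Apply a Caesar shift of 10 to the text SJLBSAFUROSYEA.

S(18): 18+10=28≡2 → C
J(9): 9+10=19 → T
L(11): 11+10=21 → V
B(1): 1+10=11 → L
S(18): 18+10=28≡2 → C
A(0): 0+10=10 → K
F(5): 5+10=15 → P
U(20): 20+10=30≡4 → E
R(17): 17+10=27≡1 → B
O(14): 14+10=24 → Y
S(18): 18+10=28≡2 → C
Y(24): 24+10=34≡8 → I
E(4): 4+10=14 → O
A(0): 0+10=10 → K

CTVLCKPEBYCIOK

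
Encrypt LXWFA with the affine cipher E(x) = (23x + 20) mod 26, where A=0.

L(11): 23·11+20=273≡13 → N
X(23): 23·23+20=549≡3 → D
W(22): 23·22+20=526≡6 → G
F(5): 23·5+20=135≡5 → F
A(0): 23·0+20=20 → U

NDGFU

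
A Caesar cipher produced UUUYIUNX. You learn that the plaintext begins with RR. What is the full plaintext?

From the crib: U(20)−R(17)=3, so the shift is 3.
Subtract 3 from each ciphertext letter:
U(20): 20−3=17 → R
U(20): 20−3=17 → R
U(20): 20−3=17 → R
Y(24): 24−3=21 → V
I(8): 8−3=5 → F
U(20): 20−3=17 → R
N(13): 13−3=10 → K
X(23): 23−3=20 → U

RRRVFRKU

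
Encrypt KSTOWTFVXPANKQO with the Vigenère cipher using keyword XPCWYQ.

HHVKUJCKZLYDHFQ

Repeat the key across the message: XPCWYQXPCWYQXPC
K(10)+X(23): 33≡7 → H
S(18)+P(15): 33≡7 → H
T(19)+C(2): 21 → V
O(14)+W(22): 36≡10 → K
W(22)+Y(24): 46≡20 → U
T(19)+Q(16): 35≡9 → J
F(5)+X(23): 28≡2 → C
V(21)+P(15): 36≡10 → K
X(23)+C(2): 25 → Z
P(15)+W(22): 37≡11 → L
A(0)+Y(24): 24 → Y
N(13)+Q(16): 29≡3 → D
K(10)+X(23): 33≡7 → H
Q(16)+P(15): 31≡5 → F
O(14)+C(2): 16 → Q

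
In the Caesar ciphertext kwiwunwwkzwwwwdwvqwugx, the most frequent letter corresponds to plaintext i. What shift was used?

The most frequent ciphertext letter is w (appears 10 times).
w is position 22; i is position 8.
Shift = 14.

14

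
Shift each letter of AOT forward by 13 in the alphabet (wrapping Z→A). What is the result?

NBG

A(0): 0+13=13 → N
O(14): 14+13=27≡1 → B
T(19): 19+13=32≡6 → G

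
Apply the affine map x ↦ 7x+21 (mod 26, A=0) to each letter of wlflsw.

tueurt

w(22): 7·22+21=175≡19 → t
l(11): 7·11+21=98≡20 → u
f(5): 7·5+21=56≡4 → e
l(11): 7·11+21=98≡20 → u
s(18): 7·18+21=147≡17 → r
w(22): 7·22+21=175≡19 → t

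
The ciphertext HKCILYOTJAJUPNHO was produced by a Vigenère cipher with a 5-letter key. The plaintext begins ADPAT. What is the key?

HHNIS

Subtract each crib letter from the matching ciphertext letter (mod 26):
H(7)−A(0)=7 → H
K(10)−D(3)=7 → H
C(2)−P(15)=-13≡13 → N
I(8)−A(0)=8 → I
L(11)−T(19)=-8≡18 → S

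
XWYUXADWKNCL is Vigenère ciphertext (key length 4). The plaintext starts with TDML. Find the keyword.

ETMJ

Subtract each crib letter from the matching ciphertext letter (mod 26):
X(23)−T(19)=4 → E
W(22)−D(3)=19 → T
Y(24)−M(12)=12 → M
U(20)−L(11)=9 → J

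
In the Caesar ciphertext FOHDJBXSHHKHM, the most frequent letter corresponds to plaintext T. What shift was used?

The most frequent ciphertext letter is H (appears 4 times).
H is position 7; T is position 19.
Shift = -12≡14.

14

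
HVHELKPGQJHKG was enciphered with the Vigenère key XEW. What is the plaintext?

KRLHHOSCUMDOJ

Repeat the key across the ciphertext: XEWXEWXEWXEWX
H(7)−X(23): -16≡10 → K
V(21)−E(4): 17 → R
H(7)−W(22): -15≡11 → L
E(4)−X(23): -19≡7 → H
L(11)−E(4): 7 → H
K(10)−W(22): -12≡14 → O
P(15)−X(23): -8≡18 → S
G(6)−E(4): 2 → C
Q(16)−W(22): -6≡20 → U
J(9)−X(23): -14≡12 → M
H(7)−E(4): 3 → D
K(10)−W(22): -12≡14 → O
G(6)−X(23): -17≡9 → J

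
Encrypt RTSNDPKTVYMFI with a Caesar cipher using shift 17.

IKJEUGBKMPDWZ

R(17): 17+17=34≡8 → I
T(19): 19+17=36≡10 → K
S(18): 18+17=35≡9 → J
N(13): 13+17=30≡4 → E
D(3): 3+17=20 → U
P(15): 15+17=32≡6 → G
K(10): 10+17=27≡1 → B
T(19): 19+17=36≡10 → K
V(21): 21+17=38≡12 → M
Y(24): 24+17=41≡15 → P
M(12): 12+17=29≡3 → D
F(5): 5+17=22 → W
I(8): 8+17=25 → Z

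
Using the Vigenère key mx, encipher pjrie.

Repeat the key across the message: mxmxm
p(15)+m(12): 27≡1 → b
j(9)+x(23): 32≡6 → g
r(17)+m(12): 29≡3 → d
i(8)+x(23): 31≡5 → f
e(4)+m(12): 16 → q

bgdfq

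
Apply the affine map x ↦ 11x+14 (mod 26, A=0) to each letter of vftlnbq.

lrpfbzi

v(21): 11·21+14=245≡11 → l
f(5): 11·5+14=69≡17 → r
t(19): 11·19+14=223≡15 → p
l(11): 11·11+14=135≡5 → f
n(13): 11·13+14=157≡1 → b
b(1): 11·1+14=25 → z
q(16): 11·16+14=190≡8 → i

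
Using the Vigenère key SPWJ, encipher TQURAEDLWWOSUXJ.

LFQASTZUOLKBMMF

Repeat the key across the message: SPWJSPWJSPWJSPW
T(19)+S(18): 37≡11 → L
Q(16)+P(15): 31≡5 → F
U(20)+W(22): 42≡16 → Q
R(17)+J(9): 26≡0 → A
A(0)+S(18): 18 → S
E(4)+P(15): 19 → T
D(3)+W(22): 25 → Z
L(11)+J(9): 20 → U
W(22)+S(18): 40≡14 → O
W(22)+P(15): 37≡11 → L
O(14)+W(22): 36≡10 → K
S(18)+J(9): 27≡1 → B
U(20)+S(18): 38≡12 → M
X(23)+P(15): 38≡12 → M
J(9)+W(22): 31≡5 → F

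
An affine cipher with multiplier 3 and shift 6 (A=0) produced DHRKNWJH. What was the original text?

The inverse of 3 mod 26 is 9, since 3·9=27≡1. Apply D(y)=9·(y−6) mod 26:
D(3): 9·(3−6)=-27≡25 → Z
H(7): 9·(7−6)=9 → J
R(17): 9·(17−6)=99≡21 → V
K(10): 9·(10−6)=36≡10 → K
N(13): 9·(13−6)=63≡11 → L
W(22): 9·(22−6)=144≡14 → O
J(9): 9·(9−6)=27≡1 → B
H(7): 9·(7−6)=9 → J

ZJVKLOBJ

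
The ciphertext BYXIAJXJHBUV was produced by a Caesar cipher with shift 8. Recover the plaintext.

B(1): 1−8=-7≡19 → T
Y(24): 24−8=16 → Q
X(23): 23−8=15 → P
I(8): 8−8=0 → A
A(0): 0−8=-8≡18 → S
J(9): 9−8=1 → B
X(23): 23−8=15 → P
J(9): 9−8=1 → B
H(7): 7−8=-1≡25 → Z
B(1): 1−8=-7≡19 → T
U(20): 20−8=12 → M
V(21): 21−8=13 → N

TQPASBPBZTMN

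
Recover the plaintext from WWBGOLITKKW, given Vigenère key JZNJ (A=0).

Repeat the key across the ciphertext: JZNJJZNJJZN
W(22)−J(9): 13 → N
W(22)−Z(25): -3≡23 → X
B(1)−N(13): -12≡14 → O
G(6)−J(9): -3≡23 → X
O(14)−J(9): 5 → F
L(11)−Z(25): -14≡12 → M
I(8)−N(13): -5≡21 → V
T(19)−J(9): 10 → K
K(10)−J(9): 1 → B
K(10)−Z(25): -15≡11 → L
W(22)−N(13): 9 → J

NXOXFMVKBLJ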